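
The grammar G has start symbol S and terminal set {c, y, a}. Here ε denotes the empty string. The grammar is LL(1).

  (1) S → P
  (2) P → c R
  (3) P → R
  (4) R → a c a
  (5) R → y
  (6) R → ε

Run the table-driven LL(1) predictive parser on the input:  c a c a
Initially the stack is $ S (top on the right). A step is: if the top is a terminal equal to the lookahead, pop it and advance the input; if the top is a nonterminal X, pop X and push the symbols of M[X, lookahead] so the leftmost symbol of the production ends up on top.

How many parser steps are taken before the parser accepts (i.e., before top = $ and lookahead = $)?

     Stack    Input      Action
  1  $ S      c a c a $  expand S → P
  2  $ P      c a c a $  expand P → c R
  3  $ R c    c a c a $  match c
  4  $ R      a c a $    expand R → a c a
  5  $ a c a  a c a $    match a
  6  $ a c    c a $      match c
  7  $ a      a $        match a
Accept reached after 7 steps.

7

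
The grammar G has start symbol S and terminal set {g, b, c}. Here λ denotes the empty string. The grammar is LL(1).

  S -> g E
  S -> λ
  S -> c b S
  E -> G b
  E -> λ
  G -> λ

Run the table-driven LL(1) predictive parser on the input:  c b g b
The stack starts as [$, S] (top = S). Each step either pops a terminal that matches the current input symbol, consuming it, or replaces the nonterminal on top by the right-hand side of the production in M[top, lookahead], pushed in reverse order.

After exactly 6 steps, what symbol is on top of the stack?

step 1: stack=$ S  input=c b g b $  — expand S -> c b S
step 2: stack=$ S b c  input=c b g b $  — match c
step 3: stack=$ S b  input=b g b $  — match b
step 4: stack=$ S  input=g b $  — expand S -> g E
step 5: stack=$ E g  input=g b $  — match g
step 6: stack=$ E  input=b $  — expand E -> G b
Stack after step 6: $ b G (top = G).

G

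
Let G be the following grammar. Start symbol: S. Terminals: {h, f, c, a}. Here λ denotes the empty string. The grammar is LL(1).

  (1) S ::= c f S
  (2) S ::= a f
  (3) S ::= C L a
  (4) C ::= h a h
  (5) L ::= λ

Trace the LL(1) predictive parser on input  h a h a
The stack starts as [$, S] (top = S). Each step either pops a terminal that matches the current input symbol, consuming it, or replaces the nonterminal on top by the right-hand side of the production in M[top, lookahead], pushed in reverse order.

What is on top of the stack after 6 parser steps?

step 1: stack=$ S  input=h a h a $  — expand S ::= C L a
step 2: stack=$ a L C  input=h a h a $  — expand C ::= h a h
step 3: stack=$ a L h a h  input=h a h a $  — match h
step 4: stack=$ a L h a  input=a h a $  — match a
step 5: stack=$ a L h  input=h a $  — match h
step 6: stack=$ a L  input=a $  — expand L ::= λ
Stack after step 6: $ a (top = a).

a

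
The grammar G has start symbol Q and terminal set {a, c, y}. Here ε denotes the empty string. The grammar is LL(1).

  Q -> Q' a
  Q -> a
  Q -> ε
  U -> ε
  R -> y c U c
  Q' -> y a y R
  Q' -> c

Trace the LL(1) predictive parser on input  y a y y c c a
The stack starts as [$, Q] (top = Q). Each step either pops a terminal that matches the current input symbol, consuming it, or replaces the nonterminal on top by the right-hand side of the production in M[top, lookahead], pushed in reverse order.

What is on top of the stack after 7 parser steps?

step 1: stack=$ Q  input=y a y y c c a $  — expand Q -> Q' a
step 2: stack=$ a Q'  input=y a y y c c a $  — expand Q' -> y a y R
step 3: stack=$ a R y a y  input=y a y y c c a $  — match y
step 4: stack=$ a R y a  input=a y y c c a $  — match a
step 5: stack=$ a R y  input=y y c c a $  — match y
step 6: stack=$ a R  input=y c c a $  — expand R -> y c U c
step 7: stack=$ a c U c y  input=y c c a $  — match y
Stack after step 7: $ a c U c (top = c).

c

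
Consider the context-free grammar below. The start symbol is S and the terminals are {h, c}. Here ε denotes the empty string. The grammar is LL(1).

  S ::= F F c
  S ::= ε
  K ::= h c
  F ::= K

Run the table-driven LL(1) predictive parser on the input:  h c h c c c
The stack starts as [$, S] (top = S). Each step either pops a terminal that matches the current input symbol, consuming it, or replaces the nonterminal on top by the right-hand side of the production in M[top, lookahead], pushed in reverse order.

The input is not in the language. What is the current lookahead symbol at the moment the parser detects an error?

      Stack      Input          Action
   1  $ S        h c h c c c $  expand S ::= F F c
   2  $ c F F    h c h c c c $  expand F ::= K
   3  $ c F K    h c h c c c $  expand K ::= h c
   4  $ c F c h  h c h c c c $  match h
   5  $ c F c    c h c c c $    match c
   6  $ c F      h c c c $      expand F ::= K
   7  $ c K      h c c c $      expand K ::= h c
   8  $ c c h    h c c c $      match h
   9  $ c c      c c c $        match c
  10  $ c        c c $          match c
  11  $          c $            error: stack empty but input remains

c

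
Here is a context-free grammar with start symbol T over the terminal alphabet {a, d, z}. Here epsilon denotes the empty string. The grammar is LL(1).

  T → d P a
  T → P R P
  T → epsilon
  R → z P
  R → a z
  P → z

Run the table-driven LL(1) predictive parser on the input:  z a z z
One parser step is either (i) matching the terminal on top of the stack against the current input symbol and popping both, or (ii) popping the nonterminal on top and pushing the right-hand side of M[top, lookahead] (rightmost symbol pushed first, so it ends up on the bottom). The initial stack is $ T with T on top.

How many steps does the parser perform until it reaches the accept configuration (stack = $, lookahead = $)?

     Stack    Input      Action
  1  $ T      z a z z $  expand T → P R P
  2  $ P R P  z a z z $  expand P → z
  3  $ P R z  z a z z $  match z
  4  $ P R    a z z $    expand R → a z
  5  $ P z a  a z z $    match a
  6  $ P z    z z $      match z
  7  $ P      z $        expand P → z
  8  $ z      z $        match z
Accept reached after 8 steps.

8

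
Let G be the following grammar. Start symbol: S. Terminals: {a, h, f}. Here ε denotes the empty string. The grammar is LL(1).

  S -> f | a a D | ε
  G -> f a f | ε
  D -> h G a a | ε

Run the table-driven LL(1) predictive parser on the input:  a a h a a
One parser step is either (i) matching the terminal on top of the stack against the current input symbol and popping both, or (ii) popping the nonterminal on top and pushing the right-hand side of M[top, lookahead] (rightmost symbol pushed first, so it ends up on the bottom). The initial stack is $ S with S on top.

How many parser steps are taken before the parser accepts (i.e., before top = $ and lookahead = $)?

8

     Stack      Input        Action
  1  $ S        a a h a a $  expand S -> a a D
  2  $ D a a    a a h a a $  match a
  3  $ D a      a h a a $    match a
  4  $ D        h a a $      expand D -> h G a a
  5  $ a a G h  h a a $      match h
  6  $ a a G    a a $        expand G -> ε
  7  $ a a      a a $        match a
  8  $ a        a $          match a
Accept reached after 8 steps.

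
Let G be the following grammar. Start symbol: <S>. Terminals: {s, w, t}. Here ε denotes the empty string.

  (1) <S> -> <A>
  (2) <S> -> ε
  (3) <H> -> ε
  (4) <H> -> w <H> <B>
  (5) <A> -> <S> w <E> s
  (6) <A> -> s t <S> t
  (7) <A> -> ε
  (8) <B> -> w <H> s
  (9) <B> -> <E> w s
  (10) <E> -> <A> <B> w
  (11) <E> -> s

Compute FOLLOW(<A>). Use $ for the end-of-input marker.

FIRST(<H>) = {ε, w}
FIRST(<S>) = {ε, s, w}  (via <A>)
FIRST(<A>) = {ε, s, w}  (via <S> w <E> s)
FIRST(<B>) = {s, w}  (via <E> w s)
FIRST(<E>) = {s, w}  (via <A> <B> w)
FOLLOW(<S>) includes $ since <S> is the start symbol.
FOLLOW(<S>): in <A>-><S> w <E> s, <S> is followed by w <E> s with FIRST {w}; in <A>->s t <S> t, <S> is followed by t with FIRST {t}. Thus FOLLOW(<S>) = {$, t, w}.
FOLLOW(<H>): in <H>->w <H> <B>, <H> is followed by <B> with FIRST {s, w}; in <B>->w <H> s, <H> is followed by s with FIRST {s}. Thus FOLLOW(<H>) = {s, w}.
FOLLOW(<A>): in <S>-><A>, the suffix after <A> is empty, so FOLLOW(<A>) ⊇ FOLLOW(<S>) = {$, t, w}; in <E>-><A> <B> w, <A> is followed by <B> w with FIRST {s, w}. Thus FOLLOW(<A>) = {$, s, t, w}.
FOLLOW(<B>): in <H>->w <H> <B>, the suffix after <B> is empty, so FOLLOW(<B>) ⊇ FOLLOW(<H>) = {s, w}; in <E>-><A> <B> w, <B> is followed by w with FIRST {w}. Thus FOLLOW(<B>) = {s, w}.
FOLLOW(<E>): in <A>-><S> w <E> s, <E> is followed by s with FIRST {s}; in <B>-><E> w s, <E> is followed by w s with FIRST {w}. Thus FOLLOW(<E>) = {s, w}.

{$, s, t, w}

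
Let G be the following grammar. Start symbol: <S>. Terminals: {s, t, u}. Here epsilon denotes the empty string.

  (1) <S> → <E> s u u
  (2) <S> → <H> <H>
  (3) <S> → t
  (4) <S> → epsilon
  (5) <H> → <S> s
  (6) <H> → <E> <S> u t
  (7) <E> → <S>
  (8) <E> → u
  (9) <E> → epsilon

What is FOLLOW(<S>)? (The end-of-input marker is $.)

FIRST(<S>): from <S>→<E> s u u we get {s, t, u}; from <S>→<H> <H> we get {s, t, u}; from <S>→t we get {t}; from <S>→epsilon we get {epsilon}. So FIRST(<S>) = {epsilon, s, t, u}.
FIRST(<E>): from <E>→<S> we get {epsilon, s, t, u}; from <E>→u we get {u}; from <E>→epsilon we get {epsilon}. So FIRST(<E>) = {epsilon, s, t, u}.
FIRST(<H>): from <H>→<S> s we get {s, t, u}; from <H>→<E> <S> u t we get {s, t, u}. So FIRST(<H>) = {s, t, u}.
FOLLOW(<S>) includes $ since <S> is the start symbol.
FOLLOW(<E>): in <S>→<E> s u u, <E> is followed by s u u with FIRST {s}; in <H>→<E> <S> u t, <E> is followed by <S> u t with FIRST {s, t, u}. Thus FOLLOW(<E>) = {s, t, u}.
FOLLOW(<S>): in <H>→<S> s, <S> is followed by s with FIRST {s}; in <H>→<E> <S> u t, <S> is followed by u t with FIRST {u}; in <E>→<S>, the suffix after <S> is empty, so FOLLOW(<S>) ⊇ FOLLOW(<E>) = {s, t, u}. Thus FOLLOW(<S>) = {$, s, t, u}.
FOLLOW(<H>): in <S>→<H> <H> (occurrence 1), <H> is followed by <H> with FIRST {s, t, u}; in <S>→<H> <H> (occurrence 2), the suffix after <H> is empty, so FOLLOW(<H>) ⊇ FOLLOW(<S>) = {$, s, t, u}. Thus FOLLOW(<H>) = {$, s, t, u}.

{$, s, t, u}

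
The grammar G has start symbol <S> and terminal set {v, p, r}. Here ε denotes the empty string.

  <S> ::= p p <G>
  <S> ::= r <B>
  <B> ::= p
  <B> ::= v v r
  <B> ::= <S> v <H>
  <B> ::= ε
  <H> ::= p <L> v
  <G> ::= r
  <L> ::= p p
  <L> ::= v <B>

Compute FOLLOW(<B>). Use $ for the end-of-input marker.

FIRST(<S>) = {p, r}
FIRST(<H>) = {p}
FIRST(<G>) = {r}
FIRST(<L>) = {p, v}
FIRST(<B>) = {ε, p, r, v}  (via <S> v <H>)
FOLLOW(<S>) includes $ since <S> is the start symbol.
FOLLOW(<S>): in <B>::=<S> v <H>, <S> is followed by v <H> with FIRST {v}. Thus FOLLOW(<S>) = {$, v}.
FOLLOW(<G>): in <S>::=p p <G>, the suffix after <G> is empty, so FOLLOW(<G>) ⊇ FOLLOW(<S>) = {$, v}. Thus FOLLOW(<G>) = {$, v}.
FOLLOW(<L>): in <H>::=p <L> v, <L> is followed by v with FIRST {v}. Thus FOLLOW(<L>) = {v}.
FOLLOW(<B>): in <S>::=r <B>, the suffix after <B> is empty, so FOLLOW(<B>) ⊇ FOLLOW(<S>) = {$, v}; in <L>::=v <B>, the suffix after <B> is empty, so FOLLOW(<B>) ⊇ FOLLOW(<L>) = {v}. Thus FOLLOW(<B>) = {$, v}.
FOLLOW(<H>): in <B>::=<S> v <H>, the suffix after <H> is empty, so FOLLOW(<H>) ⊇ FOLLOW(<B>) = {$, v}. Thus FOLLOW(<H>) = {$, v}.

{$, v}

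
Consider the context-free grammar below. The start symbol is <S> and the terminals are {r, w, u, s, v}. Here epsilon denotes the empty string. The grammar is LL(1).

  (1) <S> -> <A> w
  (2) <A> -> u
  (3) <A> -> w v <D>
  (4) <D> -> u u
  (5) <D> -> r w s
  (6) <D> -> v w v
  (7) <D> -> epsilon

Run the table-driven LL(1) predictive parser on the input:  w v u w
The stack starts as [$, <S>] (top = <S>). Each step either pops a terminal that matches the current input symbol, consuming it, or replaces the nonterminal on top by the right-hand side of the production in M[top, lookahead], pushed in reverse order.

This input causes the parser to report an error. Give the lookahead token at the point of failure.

w

step 1: stack=$ <S>  input=w v u w $  — expand <S> -> <A> w
step 2: stack=$ w <A>  input=w v u w $  — expand <A> -> w v <D>
step 3: stack=$ w <D> v w  input=w v u w $  — match w
step 4: stack=$ w <D> v  input=v u w $  — match v
step 5: stack=$ w <D>  input=u w $  — expand <D> -> u u
step 6: stack=$ w u u  input=u w $  — match u
step 7: stack=$ w u  input=w $  — error: top is terminal u but lookahead is w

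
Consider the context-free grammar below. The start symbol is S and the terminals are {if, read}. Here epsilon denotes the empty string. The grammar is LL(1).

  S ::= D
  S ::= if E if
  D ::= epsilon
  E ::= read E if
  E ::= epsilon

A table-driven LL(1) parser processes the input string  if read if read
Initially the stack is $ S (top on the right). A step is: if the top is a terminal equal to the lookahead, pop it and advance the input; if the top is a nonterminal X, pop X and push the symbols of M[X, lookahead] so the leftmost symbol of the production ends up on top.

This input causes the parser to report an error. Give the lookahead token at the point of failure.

     Stack           Input              Action
  1  $ S             if read if read $  expand S ::= if E if
  2  $ if E if       if read if read $  match if
  3  $ if E          read if read $     expand E ::= read E if
  4  $ if if E read  read if read $     match read
  5  $ if if E       if read $          expand E ::= epsilon
  6  $ if if         if read $          match if
  7  $ if            read $             error: top is terminal if but lookahead is read

read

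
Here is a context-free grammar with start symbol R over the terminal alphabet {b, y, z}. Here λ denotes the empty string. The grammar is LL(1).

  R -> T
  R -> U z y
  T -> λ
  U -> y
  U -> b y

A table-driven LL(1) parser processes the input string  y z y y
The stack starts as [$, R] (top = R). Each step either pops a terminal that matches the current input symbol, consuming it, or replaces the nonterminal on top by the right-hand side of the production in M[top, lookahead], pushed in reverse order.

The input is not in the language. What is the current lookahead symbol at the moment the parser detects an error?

y

     Stack    Input      Action
  1  $ R      y z y y $  expand R -> U z y
  2  $ y z U  y z y y $  expand U -> y
  3  $ y z y  y z y y $  match y
  4  $ y z    z y y $    match z
  5  $ y      y y $      match y
  6  $        y $        error: stack empty but input remains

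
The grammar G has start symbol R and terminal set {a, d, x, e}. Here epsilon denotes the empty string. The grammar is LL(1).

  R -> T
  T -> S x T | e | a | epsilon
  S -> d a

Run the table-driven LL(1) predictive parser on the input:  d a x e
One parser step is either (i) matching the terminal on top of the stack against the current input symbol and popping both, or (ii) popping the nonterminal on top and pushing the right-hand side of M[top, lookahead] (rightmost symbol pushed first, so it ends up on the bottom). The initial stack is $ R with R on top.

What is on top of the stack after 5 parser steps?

step 1: stack=$ R  input=d a x e $  — expand R -> T
step 2: stack=$ T  input=d a x e $  — expand T -> S x T
step 3: stack=$ T x S  input=d a x e $  — expand S -> d a
step 4: stack=$ T x a d  input=d a x e $  — match d
step 5: stack=$ T x a  input=a x e $  — match a
Stack after step 5: $ T x (top = x).

x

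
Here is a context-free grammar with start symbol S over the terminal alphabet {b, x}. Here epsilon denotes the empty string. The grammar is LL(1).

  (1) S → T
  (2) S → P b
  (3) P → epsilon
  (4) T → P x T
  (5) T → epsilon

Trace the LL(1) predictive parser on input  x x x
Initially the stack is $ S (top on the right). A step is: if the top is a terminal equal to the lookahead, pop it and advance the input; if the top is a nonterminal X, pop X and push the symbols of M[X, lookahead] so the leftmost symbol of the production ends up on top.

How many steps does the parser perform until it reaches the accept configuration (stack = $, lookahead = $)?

      Stack    Input    Action
   1  $ S      x x x $  expand S → T
   2  $ T      x x x $  expand T → P x T
   3  $ T x P  x x x $  expand P → epsilon
   4  $ T x    x x x $  match x
   5  $ T      x x $    expand T → P x T
   6  $ T x P  x x $    expand P → epsilon
   7  $ T x    x x $    match x
   8  $ T      x $      expand T → P x T
   9  $ T x P  x $      expand P → epsilon
  10  $ T x    x $      match x
  11  $ T      $        expand T → epsilon
Accept reached after 11 steps.

11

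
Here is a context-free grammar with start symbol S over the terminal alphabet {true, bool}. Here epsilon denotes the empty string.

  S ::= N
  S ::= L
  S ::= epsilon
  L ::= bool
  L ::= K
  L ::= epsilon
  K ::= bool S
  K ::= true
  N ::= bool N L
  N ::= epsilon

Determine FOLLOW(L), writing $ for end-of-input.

FIRST(K): from K::=bool S we get {bool}; from K::=true we get {true}. So FIRST(K) = {bool, true}.
FIRST(N): from N::=bool N L we get {bool}; from N::=epsilon we get {epsilon}. So FIRST(N) = {epsilon, bool}.
FIRST(L): from L::=bool we get {bool}; from L::=K we get {bool, true}; from L::=epsilon we get {epsilon}. So FIRST(L) = {epsilon, bool, true}.
FIRST(S): from S::=N we get {epsilon, bool}; from S::=L we get {epsilon, bool, true}; from S::=epsilon we get {epsilon}. So FIRST(S) = {epsilon, bool, true}.
FOLLOW(S) includes $ since S is the start symbol.
FOLLOW(S): in K::=bool S, the suffix after S is empty, so FOLLOW(S) ⊇ FOLLOW(K) = {$, bool, true}. Thus FOLLOW(S) = {$, bool, true}.
FOLLOW(N): in S::=N, the suffix after N is empty, so FOLLOW(N) ⊇ FOLLOW(S) = {$, bool, true}; in N::=bool N L, N is followed by L with FIRST {epsilon, bool, true}; in N::=bool N L, the suffix after N is nullable (adds nothing new). Thus FOLLOW(N) = {$, bool, true}.
FOLLOW(L): in S::=L, the suffix after L is empty, so FOLLOW(L) ⊇ FOLLOW(S) = {$, bool, true}; in N::=bool N L, the suffix after L is empty, so FOLLOW(L) ⊇ FOLLOW(N) = {$, bool, true}. Thus FOLLOW(L) = {$, bool, true}.
FOLLOW(K): in L::=K, the suffix after K is empty, so FOLLOW(K) ⊇ FOLLOW(L) = {$, bool, true}. Thus FOLLOW(K) = {$, bool, true}.

{$, bool, true}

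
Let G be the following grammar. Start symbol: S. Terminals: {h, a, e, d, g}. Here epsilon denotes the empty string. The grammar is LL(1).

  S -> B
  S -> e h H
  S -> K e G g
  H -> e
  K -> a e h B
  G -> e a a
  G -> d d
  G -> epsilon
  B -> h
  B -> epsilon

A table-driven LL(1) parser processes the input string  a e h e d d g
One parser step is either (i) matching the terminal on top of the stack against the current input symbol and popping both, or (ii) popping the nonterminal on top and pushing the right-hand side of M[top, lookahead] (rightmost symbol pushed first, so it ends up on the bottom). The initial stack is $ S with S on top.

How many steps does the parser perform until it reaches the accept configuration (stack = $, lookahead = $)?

11

      Stack            Input            Action
   1  $ S              a e h e d d g $  expand S -> K e G g
   2  $ g G e K        a e h e d d g $  expand K -> a e h B
   3  $ g G e B h e a  a e h e d d g $  match a
   4  $ g G e B h e    e h e d d g $    match e
   5  $ g G e B h      h e d d g $      match h
   6  $ g G e B        e d d g $        expand B -> epsilon
   7  $ g G e          e d d g $        match e
   8  $ g G            d d g $          expand G -> d d
   9  $ g d d          d d g $          match d
  10  $ g d            d g $            match d
  11  $ g              g $              match g
Accept reached after 11 steps.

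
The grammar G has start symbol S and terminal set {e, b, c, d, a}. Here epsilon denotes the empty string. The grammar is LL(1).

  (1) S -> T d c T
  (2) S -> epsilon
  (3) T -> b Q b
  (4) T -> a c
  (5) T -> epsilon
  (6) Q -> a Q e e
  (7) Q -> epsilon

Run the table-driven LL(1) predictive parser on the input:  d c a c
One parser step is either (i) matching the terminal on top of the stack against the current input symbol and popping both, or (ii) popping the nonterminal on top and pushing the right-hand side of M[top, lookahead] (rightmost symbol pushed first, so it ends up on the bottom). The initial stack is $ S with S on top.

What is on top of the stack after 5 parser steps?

a

step 1: stack=$ S  input=d c a c $  — expand S -> T d c T
step 2: stack=$ T c d T  input=d c a c $  — expand T -> epsilon
step 3: stack=$ T c d  input=d c a c $  — match d
step 4: stack=$ T c  input=c a c $  — match c
step 5: stack=$ T  input=a c $  — expand T -> a c
Stack after step 5: $ c a (top = a).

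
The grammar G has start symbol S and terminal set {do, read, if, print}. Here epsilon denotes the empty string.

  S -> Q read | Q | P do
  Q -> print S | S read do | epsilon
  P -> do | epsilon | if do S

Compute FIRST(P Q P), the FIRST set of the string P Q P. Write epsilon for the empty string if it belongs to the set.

FIRST(P): from P->do we get {do}; from P->epsilon we get {epsilon}; from P->if do S we get {if}. So FIRST(P) = {epsilon, do, if}.
FIRST(S): from S->Q read we get {do, if, print, read}; from S->Q we get {epsilon, do, if, print, read}; from S->P do we get {do, if}. So FIRST(S) = {epsilon, do, if, print, read}.
FIRST(Q): from Q->print S we get {print}; from Q->S read do we get {do, if, print, read}; from Q->epsilon we get {epsilon}. So FIRST(Q) = {epsilon, do, if, print, read}.
FIRST(P Q P): take FIRST of each symbol in turn, carrying on past any symbol whose FIRST contains epsilon; result {epsilon, do, if, print, read}.

{epsilon, do, if, print, read}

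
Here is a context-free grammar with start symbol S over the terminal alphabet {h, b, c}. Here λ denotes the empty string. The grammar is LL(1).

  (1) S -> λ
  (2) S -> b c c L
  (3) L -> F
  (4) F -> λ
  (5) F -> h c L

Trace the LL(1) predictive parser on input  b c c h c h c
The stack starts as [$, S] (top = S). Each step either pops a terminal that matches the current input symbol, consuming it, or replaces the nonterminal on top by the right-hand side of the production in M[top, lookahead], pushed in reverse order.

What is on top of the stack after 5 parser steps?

     Stack      Input            Action
  1  $ S        b c c h c h c $  expand S -> b c c L
  2  $ L c c b  b c c h c h c $  match b
  3  $ L c c    c c h c h c $    match c
  4  $ L c      c h c h c $      match c
  5  $ L        h c h c $        expand L -> F
Stack after step 5: $ F (top = F).

F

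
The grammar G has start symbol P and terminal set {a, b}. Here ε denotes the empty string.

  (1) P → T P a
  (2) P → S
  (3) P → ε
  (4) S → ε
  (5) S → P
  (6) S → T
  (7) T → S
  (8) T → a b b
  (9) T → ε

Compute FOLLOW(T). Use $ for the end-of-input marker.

{$, a}

FIRST(P) = {ε, a}  (via T P a, S)
FIRST(S) = {ε, a}  (via P, T)
FIRST(T) = {ε, a}  (via S)
FOLLOW(P) includes $ since P is the start symbol.
FOLLOW(P): in P→T P a, P is followed by a with FIRST {a}; in S→P, the suffix after P is empty, so FOLLOW(P) ⊇ FOLLOW(S) = {$, a}. Thus FOLLOW(P) = {$, a}.
FOLLOW(S): in P→S, the suffix after S is empty, so FOLLOW(S) ⊇ FOLLOW(P) = {$, a}; in T→S, the suffix after S is empty, so FOLLOW(S) ⊇ FOLLOW(T) = {$, a}. Thus FOLLOW(S) = {$, a}.
FOLLOW(T): in P→T P a, T is followed by P a with FIRST {a}; in S→T, the suffix after T is empty, so FOLLOW(T) ⊇ FOLLOW(S) = {$, a}. Thus FOLLOW(T) = {$, a}.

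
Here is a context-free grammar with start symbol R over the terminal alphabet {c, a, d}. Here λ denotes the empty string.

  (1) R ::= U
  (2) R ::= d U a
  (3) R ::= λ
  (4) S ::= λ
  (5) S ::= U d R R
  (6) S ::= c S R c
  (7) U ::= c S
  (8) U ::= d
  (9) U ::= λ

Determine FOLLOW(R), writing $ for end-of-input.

FIRST(U): from U::=c S we get {c}; from U::=d we get {d}; from U::=λ we get {λ}. So FIRST(U) = {λ, c, d}.
FIRST(R): from R::=U we get {λ, c, d}; from R::=d U a we get {d}; from R::=λ we get {λ}. So FIRST(R) = {λ, c, d}.
FIRST(S): from S::=λ we get {λ}; from S::=U d R R we get {c, d}; from S::=c S R c we get {c}. So FIRST(S) = {λ, c, d}.
FOLLOW(R) includes $ since R is the start symbol.
FOLLOW(R): in S::=U d R R (occurrence 1), R is followed by R with FIRST {λ, c, d}; in S::=U d R R (occurrence 1), the suffix after R is nullable, so FOLLOW(R) ⊇ FOLLOW(S) = {$, a, c, d}; in S::=U d R R (occurrence 2), the suffix after R is empty, so FOLLOW(R) ⊇ FOLLOW(S) = {$, a, c, d}; in S::=c S R c, R is followed by c with FIRST {c}. Thus FOLLOW(R) = {$, a, c, d}.
FOLLOW(U): in R::=U, the suffix after U is empty, so FOLLOW(U) ⊇ FOLLOW(R) = {$, a, c, d}; in R::=d U a, U is followed by a with FIRST {a}; in S::=U d R R, U is followed by d R R with FIRST {d}. Thus FOLLOW(U) = {$, a, c, d}.
FOLLOW(S): in S::=c S R c, S is followed by R c with FIRST {c, d}; in U::=c S, the suffix after S is empty, so FOLLOW(S) ⊇ FOLLOW(U) = {$, a, c, d}. Thus FOLLOW(S) = {$, a, c, d}.

{$, a, c, d}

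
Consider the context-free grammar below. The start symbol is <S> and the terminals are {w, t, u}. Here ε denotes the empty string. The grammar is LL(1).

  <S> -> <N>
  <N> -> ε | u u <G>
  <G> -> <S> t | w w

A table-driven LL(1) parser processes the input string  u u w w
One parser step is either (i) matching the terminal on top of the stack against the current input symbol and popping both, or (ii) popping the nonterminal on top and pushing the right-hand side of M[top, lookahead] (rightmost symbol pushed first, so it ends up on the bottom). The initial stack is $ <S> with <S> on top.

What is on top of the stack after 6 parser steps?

step 1: stack=$ <S>  input=u u w w $  — expand <S> -> <N>
step 2: stack=$ <N>  input=u u w w $  — expand <N> -> u u <G>
step 3: stack=$ <G> u u  input=u u w w $  — match u
step 4: stack=$ <G> u  input=u w w $  — match u
step 5: stack=$ <G>  input=w w $  — expand <G> -> w w
step 6: stack=$ w w  input=w w $  — match w
Stack after step 6: $ w (top = w).

w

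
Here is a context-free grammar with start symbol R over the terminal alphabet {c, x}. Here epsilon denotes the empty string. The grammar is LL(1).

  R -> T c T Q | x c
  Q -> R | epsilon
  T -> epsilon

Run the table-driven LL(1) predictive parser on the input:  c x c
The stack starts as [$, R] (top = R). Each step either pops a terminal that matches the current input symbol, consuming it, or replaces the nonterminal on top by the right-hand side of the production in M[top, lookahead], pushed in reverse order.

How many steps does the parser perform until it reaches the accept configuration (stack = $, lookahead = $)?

8

     Stack      Input    Action
  1  $ R        c x c $  expand R -> T c T Q
  2  $ Q T c T  c x c $  expand T -> epsilon
  3  $ Q T c    c x c $  match c
  4  $ Q T      x c $    expand T -> epsilon
  5  $ Q        x c $    expand Q -> R
  6  $ R        x c $    expand R -> x c
  7  $ c x      x c $    match x
  8  $ c        c $      match c
Accept reached after 8 steps.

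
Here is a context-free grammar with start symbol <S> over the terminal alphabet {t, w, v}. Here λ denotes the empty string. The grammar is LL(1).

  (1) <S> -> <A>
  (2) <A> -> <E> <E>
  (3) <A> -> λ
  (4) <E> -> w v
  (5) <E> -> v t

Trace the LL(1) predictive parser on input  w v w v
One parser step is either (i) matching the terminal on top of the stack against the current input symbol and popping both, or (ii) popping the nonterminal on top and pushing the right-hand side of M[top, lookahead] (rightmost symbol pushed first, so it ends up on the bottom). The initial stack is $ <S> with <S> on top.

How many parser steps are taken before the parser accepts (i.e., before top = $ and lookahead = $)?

8

     Stack      Input      Action
  1  $ <S>      w v w v $  expand <S> -> <A>
  2  $ <A>      w v w v $  expand <A> -> <E> <E>
  3  $ <E> <E>  w v w v $  expand <E> -> w v
  4  $ <E> v w  w v w v $  match w
  5  $ <E> v    v w v $    match v
  6  $ <E>      w v $      expand <E> -> w v
  7  $ v w      w v $      match w
  8  $ v        v $        match v
Accept reached after 8 steps.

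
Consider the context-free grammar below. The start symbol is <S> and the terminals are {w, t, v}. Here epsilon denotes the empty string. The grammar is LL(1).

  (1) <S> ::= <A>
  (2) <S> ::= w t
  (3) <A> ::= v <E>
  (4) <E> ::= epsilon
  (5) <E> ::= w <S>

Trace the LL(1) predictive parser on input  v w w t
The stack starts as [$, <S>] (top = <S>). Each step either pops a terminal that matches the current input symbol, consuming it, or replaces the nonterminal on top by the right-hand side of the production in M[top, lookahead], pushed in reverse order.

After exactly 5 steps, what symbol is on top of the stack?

<S>

step 1: stack=$ <S>  input=v w w t $  — expand <S> ::= <A>
step 2: stack=$ <A>  input=v w w t $  — expand <A> ::= v <E>
step 3: stack=$ <E> v  input=v w w t $  — match v
step 4: stack=$ <E>  input=w w t $  — expand <E> ::= w <S>
step 5: stack=$ <S> w  input=w w t $  — match w
Stack after step 5: $ <S> (top = <S>).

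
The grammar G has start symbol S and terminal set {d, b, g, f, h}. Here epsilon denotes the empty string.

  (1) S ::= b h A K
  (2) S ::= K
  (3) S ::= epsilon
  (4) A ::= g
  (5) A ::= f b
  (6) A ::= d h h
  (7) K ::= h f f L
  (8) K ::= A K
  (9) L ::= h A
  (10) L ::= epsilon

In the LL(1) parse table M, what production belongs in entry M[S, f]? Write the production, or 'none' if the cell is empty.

FIRST(A) = {d, f, g}
FIRST(L) = {epsilon, h}
FIRST(K) = {d, f, g, h}  (via A K)
FIRST(S) = {epsilon, b, d, f, g, h}  (via K)
FOLLOW(S) includes $ since S is the start symbol.
FOLLOW(S): S appears on no right-hand side. Thus FOLLOW(S) = {$}.
For S ::= b h A K: FIRST(b h A K) = {b}, so it goes in M[S, t] for t ∈ {b}.
For S ::= K: FIRST(K) = {d, f, g, h}, so it goes in M[S, t] for t ∈ {d, f, g, h}.
For S ::= epsilon: FIRST(epsilon) = {epsilon}, so it goes in M[S, t] for t ∈ {}; since epsilon ∈ FIRST, also for every t ∈ FOLLOW(S) = {$}.

S ::= K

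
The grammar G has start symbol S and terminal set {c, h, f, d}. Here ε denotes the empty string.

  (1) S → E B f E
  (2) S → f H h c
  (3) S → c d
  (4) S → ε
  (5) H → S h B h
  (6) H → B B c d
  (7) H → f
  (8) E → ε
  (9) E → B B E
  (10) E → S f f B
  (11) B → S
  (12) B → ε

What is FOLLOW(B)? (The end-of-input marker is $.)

FIRST(S): from S→E B f E we get {c, f}; from S→f H h c we get {f}; from S→c d we get {c}; from S→ε we get {ε}. So FIRST(S) = {ε, c, f}.
FIRST(B): from B→S we get {ε, c, f}; from B→ε we get {ε}. So FIRST(B) = {ε, c, f}.
FIRST(H): from H→S h B h we get {c, f, h}; from H→B B c d we get {c, f}; from H→f we get {f}. So FIRST(H) = {c, f, h}.
FIRST(E): from E→ε we get {ε}; from E→B B E we get {ε, c, f}; from E→S f f B we get {c, f}. So FIRST(E) = {ε, c, f}.
FOLLOW(S) includes $ since S is the start symbol.
FOLLOW(H): in S→f H h c, H is followed by h c with FIRST {h}. Thus FOLLOW(H) = {h}.
FOLLOW(S): in H→S h B h, S is followed by h B h with FIRST {h}; in E→S f f B, S is followed by f f B with FIRST {f}; in B→S, the suffix after S is empty, so FOLLOW(S) ⊇ FOLLOW(B) = {$, c, f, h}. Thus FOLLOW(S) = {$, c, f, h}.
FOLLOW(E): in S→E B f E (occurrence 1), E is followed by B f E with FIRST {c, f}; in S→E B f E (occurrence 2), the suffix after E is empty, so FOLLOW(E) ⊇ FOLLOW(S) = {$, c, f, h}; in E→B B E, the suffix after E is empty (adds nothing new). Thus FOLLOW(E) = {$, c, f, h}.
FOLLOW(B): in S→E B f E, B is followed by f E with FIRST {f}; in H→S h B h, B is followed by h with FIRST {h}; in H→B B c d (occurrence 1), B is followed by B c d with FIRST {c, f}; in H→B B c d (occurrence 2), B is followed by c d with FIRST {c}; in E→B B E (occurrence 1), B is followed by B E with FIRST {ε, c, f}; in E→B B E (occurrence 1), the suffix after B is nullable, so FOLLOW(B) ⊇ FOLLOW(E) = {$, c, f, h}; in E→B B E (occurrence 2), B is followed by E with FIRST {ε, c, f}; in E→B B E (occurrence 2), the suffix after B is nullable, so FOLLOW(B) ⊇ FOLLOW(E) = {$, c, f, h}; in E→S f f B, the suffix after B is empty, so FOLLOW(B) ⊇ FOLLOW(E) = {$, c, f, h}. Thus FOLLOW(B) = {$, c, f, h}.

{$, c, f, h}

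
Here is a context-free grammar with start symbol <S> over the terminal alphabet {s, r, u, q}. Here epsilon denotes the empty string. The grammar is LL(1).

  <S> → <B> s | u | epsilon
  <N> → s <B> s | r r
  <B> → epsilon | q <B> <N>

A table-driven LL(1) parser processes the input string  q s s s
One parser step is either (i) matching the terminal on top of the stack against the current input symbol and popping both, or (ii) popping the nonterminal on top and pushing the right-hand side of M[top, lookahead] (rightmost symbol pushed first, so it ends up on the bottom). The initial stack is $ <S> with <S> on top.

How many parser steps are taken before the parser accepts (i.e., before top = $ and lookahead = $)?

9

     Stack          Input      Action
  1  $ <S>          q s s s $  expand <S> → <B> s
  2  $ s <B>        q s s s $  expand <B> → q <B> <N>
  3  $ s <N> <B> q  q s s s $  match q
  4  $ s <N> <B>    s s s $    expand <B> → epsilon
  5  $ s <N>        s s s $    expand <N> → s <B> s
  6  $ s s <B> s    s s s $    match s
  7  $ s s <B>      s s $      expand <B> → epsilon
  8  $ s s          s s $      match s
  9  $ s            s $        match s
Accept reached after 9 steps.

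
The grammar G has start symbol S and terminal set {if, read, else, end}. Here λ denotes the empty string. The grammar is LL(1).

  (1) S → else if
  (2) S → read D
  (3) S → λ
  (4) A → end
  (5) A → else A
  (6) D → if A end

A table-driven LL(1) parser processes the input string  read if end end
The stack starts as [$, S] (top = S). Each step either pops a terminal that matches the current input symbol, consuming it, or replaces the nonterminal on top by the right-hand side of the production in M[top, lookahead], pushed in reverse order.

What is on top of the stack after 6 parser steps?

     Stack       Input              Action
  1  $ S         read if end end $  expand S → read D
  2  $ D read    read if end end $  match read
  3  $ D         if end end $       expand D → if A end
  4  $ end A if  if end end $       match if
  5  $ end A     end end $          expand A → end
  6  $ end end   end end $          match end
Stack after step 6: $ end (top = end).

end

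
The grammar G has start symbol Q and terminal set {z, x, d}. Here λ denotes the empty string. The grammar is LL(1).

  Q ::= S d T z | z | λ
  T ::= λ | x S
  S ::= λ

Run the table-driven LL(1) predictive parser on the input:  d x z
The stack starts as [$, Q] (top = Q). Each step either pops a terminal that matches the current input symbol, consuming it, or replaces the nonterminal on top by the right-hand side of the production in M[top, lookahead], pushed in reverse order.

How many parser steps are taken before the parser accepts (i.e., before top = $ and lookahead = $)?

step 1: stack=$ Q  input=d x z $  — expand Q ::= S d T z
step 2: stack=$ z T d S  input=d x z $  — expand S ::= λ
step 3: stack=$ z T d  input=d x z $  — match d
step 4: stack=$ z T  input=x z $  — expand T ::= x S
step 5: stack=$ z S x  input=x z $  — match x
step 6: stack=$ z S  input=z $  — expand S ::= λ
step 7: stack=$ z  input=z $  — match z
Accept reached after 7 steps.

7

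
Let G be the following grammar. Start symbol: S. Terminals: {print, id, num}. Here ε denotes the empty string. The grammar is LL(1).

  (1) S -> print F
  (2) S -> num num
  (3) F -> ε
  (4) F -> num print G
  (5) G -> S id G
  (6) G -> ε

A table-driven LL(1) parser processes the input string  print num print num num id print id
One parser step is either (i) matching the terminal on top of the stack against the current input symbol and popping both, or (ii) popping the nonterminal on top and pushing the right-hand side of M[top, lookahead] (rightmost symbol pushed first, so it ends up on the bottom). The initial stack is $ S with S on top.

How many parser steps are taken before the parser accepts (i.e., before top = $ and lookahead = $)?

step 1: stack=$ S  input=print num print num num id print id $  — expand S -> print F
step 2: stack=$ F print  input=print num print num num id print id $  — match print
step 3: stack=$ F  input=num print num num id print id $  — expand F -> num print G
step 4: stack=$ G print num  input=num print num num id print id $  — match num
step 5: stack=$ G print  input=print num num id print id $  — match print
step 6: stack=$ G  input=num num id print id $  — expand G -> S id G
step 7: stack=$ G id S  input=num num id print id $  — expand S -> num num
step 8: stack=$ G id num num  input=num num id print id $  — match num
step 9: stack=$ G id num  input=num id print id $  — match num
step 10: stack=$ G id  input=id print id $  — match id
step 11: stack=$ G  input=print id $  — expand G -> S id G
step 12: stack=$ G id S  input=print id $  — expand S -> print F
step 13: stack=$ G id F print  input=print id $  — match print
step 14: stack=$ G id F  input=id $  — expand F -> ε
step 15: stack=$ G id  input=id $  — match id
step 16: stack=$ G  input=$  — expand G -> ε
Accept reached after 16 steps.

16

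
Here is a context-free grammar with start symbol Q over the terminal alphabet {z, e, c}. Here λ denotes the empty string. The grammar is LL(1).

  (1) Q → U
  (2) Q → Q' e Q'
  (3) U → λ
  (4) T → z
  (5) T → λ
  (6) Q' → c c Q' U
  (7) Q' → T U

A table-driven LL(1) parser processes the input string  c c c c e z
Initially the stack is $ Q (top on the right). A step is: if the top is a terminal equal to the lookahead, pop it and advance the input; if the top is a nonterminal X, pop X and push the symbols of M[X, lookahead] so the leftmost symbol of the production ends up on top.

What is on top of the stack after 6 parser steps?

c

     Stack              Input          Action
  1  $ Q                c c c c e z $  expand Q → Q' e Q'
  2  $ Q' e Q'          c c c c e z $  expand Q' → c c Q' U
  3  $ Q' e U Q' c c    c c c c e z $  match c
  4  $ Q' e U Q' c      c c c e z $    match c
  5  $ Q' e U Q'        c c e z $      expand Q' → c c Q' U
  6  $ Q' e U U Q' c c  c c e z $      match c
Stack after step 6: $ Q' e U U Q' c (top = c).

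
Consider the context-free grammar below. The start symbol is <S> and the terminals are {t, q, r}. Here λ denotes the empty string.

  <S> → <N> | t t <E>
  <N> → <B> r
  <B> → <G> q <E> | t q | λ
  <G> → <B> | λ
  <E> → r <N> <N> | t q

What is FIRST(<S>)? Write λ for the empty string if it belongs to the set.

{q, r, t}

FIRST(<E>) = {r, t}
FIRST(<S>) = {q, r, t}  (via <N>)
FIRST(<N>) = {q, r, t}  (via <B> r)
FIRST(<B>) = {λ, q, t}  (via <G> q <E>)
FIRST(<G>) = {λ, q, t}  (via <B>)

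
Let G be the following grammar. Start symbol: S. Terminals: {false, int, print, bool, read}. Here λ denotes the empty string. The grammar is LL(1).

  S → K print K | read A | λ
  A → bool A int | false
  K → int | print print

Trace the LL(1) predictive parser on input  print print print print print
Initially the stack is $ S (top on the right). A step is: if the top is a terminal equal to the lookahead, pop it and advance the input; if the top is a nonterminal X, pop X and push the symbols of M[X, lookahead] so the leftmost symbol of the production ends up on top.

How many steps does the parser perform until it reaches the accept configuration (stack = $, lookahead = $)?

8

     Stack                  Input                            Action
  1  $ S                    print print print print print $  expand S → K print K
  2  $ K print K            print print print print print $  expand K → print print
  3  $ K print print print  print print print print print $  match print
  4  $ K print print        print print print print $        match print
  5  $ K print              print print print $              match print
  6  $ K                    print print $                    expand K → print print
  7  $ print print          print print $                    match print
  8  $ print                print $                          match print
Accept reached after 8 steps.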